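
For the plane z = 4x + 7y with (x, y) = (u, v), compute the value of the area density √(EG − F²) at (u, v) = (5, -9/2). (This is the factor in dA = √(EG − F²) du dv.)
√(EG − F²)|_{(5, -9/2)} = sqrt(66)

E = 17, F = 28, G = 50, so EG − F² = 66. Taking the positive square root: √(EG − F²) = sqrt(66). At (u, v) = (5, -9/2): sqrt(66).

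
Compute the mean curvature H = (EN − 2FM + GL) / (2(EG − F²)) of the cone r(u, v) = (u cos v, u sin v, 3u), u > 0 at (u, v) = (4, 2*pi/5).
H = 3*sqrt(10)/80

With E = 10, F = 0, G = u^2, L = 0, M = 0, N = 3*sqrt(10)*u^2/(10*Abs(u)), assemble
  H = (EN − 2FM + GL) / (2(EG − F²)) = 3*sqrt(10)/(20*Abs(u)).
At (u, v) = (4, 2*pi/5): H = 3*sqrt(10)/80.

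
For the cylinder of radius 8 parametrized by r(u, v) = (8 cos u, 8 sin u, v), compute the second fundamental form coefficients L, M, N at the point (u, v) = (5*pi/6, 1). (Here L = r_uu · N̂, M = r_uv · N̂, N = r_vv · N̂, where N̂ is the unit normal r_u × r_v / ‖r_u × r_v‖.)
L = -8;  M = 0;  N = 0

Compute the unit normal N̂(u, v) = (cos(u), sin(u), 0), and the second partials r_uu, r_uv, r_vv. Take dot products:
  L(u, v) = r_uu · N̂ = -8,
  M(u, v) = r_uv · N̂ = 0,
  N(u, v) = r_vv · N̂ = 0.
Evaluating at (u, v) = (5*pi/6, 1):
  L = -8, M = 0, N = 0.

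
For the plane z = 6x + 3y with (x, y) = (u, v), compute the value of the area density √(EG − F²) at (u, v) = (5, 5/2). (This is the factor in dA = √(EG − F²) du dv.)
√(EG − F²)|_{(5, 5/2)} = sqrt(46)

E = 37, F = 18, G = 10, so EG − F² = 46. Taking the positive square root: √(EG − F²) = sqrt(46). At (u, v) = (5, 5/2): sqrt(46).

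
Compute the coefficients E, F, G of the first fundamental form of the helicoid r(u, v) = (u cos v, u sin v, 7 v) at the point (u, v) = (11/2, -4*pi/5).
E = 1;  F = 0;  G = 317/4

Partials: r_u = (cos(v), sin(v), 0), r_v = (-u*sin(v), u*cos(v), 7). As functions of (u, v):
  E = r_u · r_u = 1,
  F = r_u · r_v = 0,
  G = r_v · r_v = u^2 + 49.
Evaluating at (u, v) = (11/2, -4*pi/5): E = 1, F = 0, G = 317/4.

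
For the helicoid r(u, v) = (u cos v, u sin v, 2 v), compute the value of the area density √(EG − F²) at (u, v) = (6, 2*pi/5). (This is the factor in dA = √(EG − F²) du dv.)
√(EG − F²)|_{(6, 2*pi/5)} = 2*sqrt(10)

E = 1, F = 0, G = u^2 + 4, so EG − F² = u^2 + 4. Taking the positive square root: √(EG − F²) = sqrt(u^2 + 4). At (u, v) = (6, 2*pi/5): 2*sqrt(10).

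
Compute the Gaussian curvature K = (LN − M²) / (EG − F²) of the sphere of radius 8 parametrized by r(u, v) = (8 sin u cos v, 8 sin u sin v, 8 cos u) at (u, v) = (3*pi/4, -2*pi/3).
K = 1/64

Coefficients of the first fundamental form: E = 64, F = 0, G = 64*sin(u)^2.
Coefficients of the second fundamental form: L = -8*sin(u)/Abs(sin(u)), M = 0, N = -8*sin(u)^3/Abs(sin(u)).
Assemble K = (LN − M²)/(EG − F²) = 1/64. At (u, v) = (3*pi/4, -2*pi/3): K = 1/64.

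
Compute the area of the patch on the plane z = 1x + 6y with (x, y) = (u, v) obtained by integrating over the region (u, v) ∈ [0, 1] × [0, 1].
Area = sqrt(38)

Area = ∫∫ √(EG − F²) du dv with √(EG − F²) = sqrt(38). Integrating over [0, 1] × [0, 1] gives sqrt(38).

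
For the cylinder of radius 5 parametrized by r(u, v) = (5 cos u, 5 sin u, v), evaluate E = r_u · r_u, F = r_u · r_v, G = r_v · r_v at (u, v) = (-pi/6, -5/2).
E = 25;  F = 0;  G = 1

Partials: r_u = (-5*sin(u), 5*cos(u), 0), r_v = (0, 0, 1). As functions of (u, v):
  E = r_u · r_u = 25,
  F = r_u · r_v = 0,
  G = r_v · r_v = 1.
Evaluating at (u, v) = (-pi/6, -5/2): E = 25, F = 0, G = 1.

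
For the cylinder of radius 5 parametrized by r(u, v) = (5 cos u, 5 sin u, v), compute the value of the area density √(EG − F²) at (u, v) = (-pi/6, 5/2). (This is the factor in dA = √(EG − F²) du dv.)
√(EG − F²)|_{(-pi/6, 5/2)} = 5

E = 25, F = 0, G = 1, so EG − F² = 25. Taking the positive square root: √(EG − F²) = 5. At (u, v) = (-pi/6, 5/2): 5.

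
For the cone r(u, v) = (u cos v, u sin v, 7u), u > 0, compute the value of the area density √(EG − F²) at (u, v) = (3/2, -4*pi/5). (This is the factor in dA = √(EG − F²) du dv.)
√(EG − F²)|_{(3/2, -4*pi/5)} = 15*sqrt(2)/2

E = 50, F = 0, G = u^2, so EG − F² = 50*u^2. Taking the positive square root: √(EG − F²) = 5*sqrt(2)*Abs(u). At (u, v) = (3/2, -4*pi/5): 15*sqrt(2)/2.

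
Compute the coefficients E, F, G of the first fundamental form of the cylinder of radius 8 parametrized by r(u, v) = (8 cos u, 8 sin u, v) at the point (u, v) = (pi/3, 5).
E = 64;  F = 0;  G = 1

Partials: r_u = (-8*sin(u), 8*cos(u), 0), r_v = (0, 0, 1). As functions of (u, v):
  E = r_u · r_u = 64,
  F = r_u · r_v = 0,
  G = r_v · r_v = 1.
Evaluating at (u, v) = (pi/3, 5): E = 64, F = 0, G = 1.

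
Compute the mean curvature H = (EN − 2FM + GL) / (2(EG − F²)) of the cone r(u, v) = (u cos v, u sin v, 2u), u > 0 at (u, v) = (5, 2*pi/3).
H = sqrt(5)/25

With E = 5, F = 0, G = u^2, L = 0, M = 0, N = 2*sqrt(5)*u^2/(5*Abs(u)), assemble
  H = (EN − 2FM + GL) / (2(EG − F²)) = sqrt(5)/(5*Abs(u)).
At (u, v) = (5, 2*pi/3): H = sqrt(5)/25.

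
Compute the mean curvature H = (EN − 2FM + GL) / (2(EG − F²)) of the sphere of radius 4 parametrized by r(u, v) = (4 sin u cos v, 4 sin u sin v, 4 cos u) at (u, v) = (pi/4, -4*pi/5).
H = -1/4

With E = 16, F = 0, G = 16*sin(u)^2, L = -4*sin(u)/Abs(sin(u)), M = 0, N = -4*sin(u)^3/Abs(sin(u)), assemble
  H = (EN − 2FM + GL) / (2(EG − F²)) = -sin(u)/(4*Abs(sin(u))).
At (u, v) = (pi/4, -4*pi/5): H = -1/4.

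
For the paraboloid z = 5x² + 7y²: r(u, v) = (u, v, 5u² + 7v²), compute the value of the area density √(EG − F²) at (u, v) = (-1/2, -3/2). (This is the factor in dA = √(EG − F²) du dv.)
√(EG − F²)|_{(-1/2, -3/2)} = sqrt(467)

E = 100*u^2 + 1, F = 140*u*v, G = 196*v^2 + 1, so EG − F² = 100*u^2 + 196*v^2 + 1. Taking the positive square root: √(EG − F²) = sqrt(100*u^2 + 196*v^2 + 1). At (u, v) = (-1/2, -3/2): sqrt(467).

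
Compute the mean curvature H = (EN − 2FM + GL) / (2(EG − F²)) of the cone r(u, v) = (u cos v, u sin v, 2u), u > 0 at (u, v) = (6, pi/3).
H = sqrt(5)/30

With E = 5, F = 0, G = u^2, L = 0, M = 0, N = 2*sqrt(5)*u^2/(5*Abs(u)), assemble
  H = (EN − 2FM + GL) / (2(EG − F²)) = sqrt(5)/(5*Abs(u)).
At (u, v) = (6, pi/3): H = sqrt(5)/30.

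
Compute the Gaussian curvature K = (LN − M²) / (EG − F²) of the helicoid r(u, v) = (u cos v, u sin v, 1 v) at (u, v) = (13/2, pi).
K = -16/29929

Coefficients of the first fundamental form: E = 1, F = 0, G = u^2 + 1.
Coefficients of the second fundamental form: L = 0, M = -1/sqrt(u^2 + 1), N = 0.
Assemble K = (LN − M²)/(EG − F²) = -1/(u^2 + 1)^2. At (u, v) = (13/2, pi): K = -16/29929.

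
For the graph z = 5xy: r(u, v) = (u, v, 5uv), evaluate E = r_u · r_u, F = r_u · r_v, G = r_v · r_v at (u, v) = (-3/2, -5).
E = 626;  F = 375/2;  G = 229/4

Partials: r_u = (1, 0, 5*v), r_v = (0, 1, 5*u). As functions of (u, v):
  E = r_u · r_u = 25*v^2 + 1,
  F = r_u · r_v = 25*u*v,
  G = r_v · r_v = 25*u^2 + 1.
Evaluating at (u, v) = (-3/2, -5): E = 626, F = 375/2, G = 229/4.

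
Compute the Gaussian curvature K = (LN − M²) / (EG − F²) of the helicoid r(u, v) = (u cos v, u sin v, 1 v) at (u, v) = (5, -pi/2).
K = -1/676

Coefficients of the first fundamental form: E = 1, F = 0, G = u^2 + 1.
Coefficients of the second fundamental form: L = 0, M = -1/sqrt(u^2 + 1), N = 0.
Assemble K = (LN − M²)/(EG − F²) = -1/(u^2 + 1)^2. At (u, v) = (5, -pi/2): K = -1/676.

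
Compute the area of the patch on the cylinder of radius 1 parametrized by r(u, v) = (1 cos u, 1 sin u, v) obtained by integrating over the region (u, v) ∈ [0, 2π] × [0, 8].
Area = 16*pi

Area = ∫∫ √(EG − F²) du dv with √(EG − F²) = 1. Integrating over [0, 2π] × [0, 8] gives 16*pi.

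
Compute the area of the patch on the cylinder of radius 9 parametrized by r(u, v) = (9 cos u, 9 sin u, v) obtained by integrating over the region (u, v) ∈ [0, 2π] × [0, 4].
Area = 72*pi

Area = ∫∫ √(EG − F²) du dv with √(EG − F²) = 9. Integrating over [0, 2π] × [0, 4] gives 72*pi.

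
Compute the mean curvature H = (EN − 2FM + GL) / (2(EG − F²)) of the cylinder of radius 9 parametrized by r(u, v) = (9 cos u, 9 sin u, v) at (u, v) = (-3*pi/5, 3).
H = -1/18

With E = 81, F = 0, G = 1, L = -9, M = 0, N = 0, assemble
  H = (EN − 2FM + GL) / (2(EG − F²)) = -1/18.
At (u, v) = (-3*pi/5, 3): H = -1/18.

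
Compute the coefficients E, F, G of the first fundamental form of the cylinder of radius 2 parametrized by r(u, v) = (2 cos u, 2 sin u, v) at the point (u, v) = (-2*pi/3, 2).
E = 4;  F = 0;  G = 1

Partials: r_u = (-2*sin(u), 2*cos(u), 0), r_v = (0, 0, 1). As functions of (u, v):
  E = r_u · r_u = 4,
  F = r_u · r_v = 0,
  G = r_v · r_v = 1.
Evaluating at (u, v) = (-2*pi/3, 2): E = 4, F = 0, G = 1.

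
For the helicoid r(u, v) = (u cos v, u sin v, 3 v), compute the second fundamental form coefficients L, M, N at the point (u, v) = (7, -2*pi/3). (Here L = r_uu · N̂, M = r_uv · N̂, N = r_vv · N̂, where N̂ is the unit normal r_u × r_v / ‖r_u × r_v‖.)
L = 0;  M = -3*sqrt(58)/58;  N = 0

Compute the unit normal N̂(u, v) = (3*sin(v)/sqrt(u^2 + 9), -3*cos(v)/sqrt(u^2 + 9), u/sqrt(u^2 + 9)), and the second partials r_uu, r_uv, r_vv. Take dot products:
  L(u, v) = r_uu · N̂ = 0,
  M(u, v) = r_uv · N̂ = -3/sqrt(u^2 + 9),
  N(u, v) = r_vv · N̂ = 0.
Evaluating at (u, v) = (7, -2*pi/3):
  L = 0, M = -3*sqrt(58)/58, N = 0.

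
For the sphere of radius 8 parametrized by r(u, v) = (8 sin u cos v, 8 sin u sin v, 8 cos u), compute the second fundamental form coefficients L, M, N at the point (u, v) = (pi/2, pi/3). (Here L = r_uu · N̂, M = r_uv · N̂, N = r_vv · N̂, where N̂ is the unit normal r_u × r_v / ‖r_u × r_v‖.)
L = -8;  M = 0;  N = -8

Compute the unit normal N̂(u, v) = (sin(u)^2*cos(v)/Abs(sin(u)), sin(u)^2*sin(v)/Abs(sin(u)), sin(2*u)/(2*Abs(sin(u)))), and the second partials r_uu, r_uv, r_vv. Take dot products:
  L(u, v) = r_uu · N̂ = -8*sin(u)/Abs(sin(u)),
  M(u, v) = r_uv · N̂ = 0,
  N(u, v) = r_vv · N̂ = -8*sin(u)^3/Abs(sin(u)).
Evaluating at (u, v) = (pi/2, pi/3):
  L = -8, M = 0, N = -8.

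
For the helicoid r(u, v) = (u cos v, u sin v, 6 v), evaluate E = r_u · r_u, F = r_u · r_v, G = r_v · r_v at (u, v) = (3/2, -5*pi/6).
E = 1;  F = 0;  G = 153/4

Partials: r_u = (cos(v), sin(v), 0), r_v = (-u*sin(v), u*cos(v), 6). As functions of (u, v):
  E = r_u · r_u = 1,
  F = r_u · r_v = 0,
  G = r_v · r_v = u^2 + 36.
Evaluating at (u, v) = (3/2, -5*pi/6): E = 1, F = 0, G = 153/4.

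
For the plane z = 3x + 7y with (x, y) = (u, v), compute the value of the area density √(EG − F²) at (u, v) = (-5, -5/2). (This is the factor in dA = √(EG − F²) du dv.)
√(EG − F²)|_{(-5, -5/2)} = sqrt(59)

E = 10, F = 21, G = 50, so EG − F² = 59. Taking the positive square root: √(EG − F²) = sqrt(59). At (u, v) = (-5, -5/2): sqrt(59).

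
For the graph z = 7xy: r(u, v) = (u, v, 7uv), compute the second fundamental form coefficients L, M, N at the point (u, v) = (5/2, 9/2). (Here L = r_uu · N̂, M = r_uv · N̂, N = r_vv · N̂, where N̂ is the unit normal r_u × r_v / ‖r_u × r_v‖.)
L = 0;  M = 7*sqrt(5198)/2599;  N = 0

Compute the unit normal N̂(u, v) = (-7*v/sqrt(49*u^2 + 49*v^2 + 1), -7*u/sqrt(49*u^2 + 49*v^2 + 1), 1/sqrt(49*u^2 + 49*v^2 + 1)), and the second partials r_uu, r_uv, r_vv. Take dot products:
  L(u, v) = r_uu · N̂ = 0,
  M(u, v) = r_uv · N̂ = 7/sqrt(49*u^2 + 49*v^2 + 1),
  N(u, v) = r_vv · N̂ = 0.
Evaluating at (u, v) = (5/2, 9/2):
  L = 0, M = 7*sqrt(5198)/2599, N = 0.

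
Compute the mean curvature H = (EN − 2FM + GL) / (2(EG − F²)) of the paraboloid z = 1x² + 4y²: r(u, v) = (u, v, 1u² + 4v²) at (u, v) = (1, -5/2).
H = 421*sqrt(5)/18225

With E = 4*u^2 + 1, F = 16*u*v, G = 64*v^2 + 1, L = 2/sqrt(4*u^2 + 64*v^2 + 1), M = 0, N = 8/sqrt(4*u^2 + 64*v^2 + 1), assemble
  H = (EN − 2FM + GL) / (2(EG − F²)) = (16*u^2 + 64*v^2 + 5)/(4*u^2 + 64*v^2 + 1)^(3/2).
At (u, v) = (1, -5/2): H = 421*sqrt(5)/18225.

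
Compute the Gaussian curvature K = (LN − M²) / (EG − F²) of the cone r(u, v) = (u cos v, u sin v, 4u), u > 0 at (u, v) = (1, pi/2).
K = 0

Coefficients of the first fundamental form: E = 17, F = 0, G = u^2.
Coefficients of the second fundamental form: L = 0, M = 0, N = 4*sqrt(17)*u^2/(17*Abs(u)).
Assemble K = (LN − M²)/(EG − F²) = 0. At (u, v) = (1, pi/2): K = 0.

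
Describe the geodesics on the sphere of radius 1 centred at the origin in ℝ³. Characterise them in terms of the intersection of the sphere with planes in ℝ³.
Geodesics on the sphere of radius 1 are great circles — circles of radius 1 obtained as the intersection of the sphere with planes through the origin (the centre of the sphere).

A curve α(t) of nonzero constant speed on the sphere of radius 1 is a geodesic iff its acceleration α̈ is everywhere normal to the surface, i.e. parallel to the radial vector α(t). Then d/dt(α × α̇) = α̇ × α̇ + α × α̈ = 0, so α × α̇ is a constant vector n ≠ 0 and α(t) · n = 0 for all t: α lies in the plane through the origin with normal n. The intersection of that plane with the sphere is a circle of radius 1 (a great circle). Conversely, a great circle traversed at constant speed has centripetal acceleration pointing at the origin, hence normal to the sphere, so every great circle is a geodesic.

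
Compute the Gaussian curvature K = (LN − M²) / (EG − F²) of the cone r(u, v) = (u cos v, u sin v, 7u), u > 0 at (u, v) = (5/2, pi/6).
K = 0

Coefficients of the first fundamental form: E = 50, F = 0, G = u^2.
Coefficients of the second fundamental form: L = 0, M = 0, N = 7*sqrt(2)*u^2/(10*Abs(u)).
Assemble K = (LN − M²)/(EG − F²) = 0. At (u, v) = (5/2, pi/6): K = 0.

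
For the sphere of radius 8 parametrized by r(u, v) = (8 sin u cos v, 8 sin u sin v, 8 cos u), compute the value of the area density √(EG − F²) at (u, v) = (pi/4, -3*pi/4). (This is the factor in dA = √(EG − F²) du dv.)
√(EG − F²)|_{(pi/4, -3*pi/4)} = 32*sqrt(2)

E = 64, F = 0, G = 64*sin(u)^2, so EG − F² = 4096*sin(u)^2. Taking the positive square root: √(EG − F²) = 64*Abs(sin(u)). At (u, v) = (pi/4, -3*pi/4): 32*sqrt(2).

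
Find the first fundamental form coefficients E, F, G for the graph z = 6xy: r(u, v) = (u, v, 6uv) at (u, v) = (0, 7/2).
E = 442;  F = 0;  G = 1

Partials: r_u = (1, 0, 6*v), r_v = (0, 1, 6*u). As functions of (u, v):
  E = r_u · r_u = 36*v^2 + 1,
  F = r_u · r_v = 36*u*v,
  G = r_v · r_v = 36*u^2 + 1.
Evaluating at (u, v) = (0, 7/2): E = 442, F = 0, G = 1.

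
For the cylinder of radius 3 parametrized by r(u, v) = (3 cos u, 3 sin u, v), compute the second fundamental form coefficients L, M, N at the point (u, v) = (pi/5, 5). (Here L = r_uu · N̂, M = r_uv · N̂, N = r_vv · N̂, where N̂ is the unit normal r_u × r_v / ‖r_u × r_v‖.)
L = -3;  M = 0;  N = 0

Compute the unit normal N̂(u, v) = (cos(u), sin(u), 0), and the second partials r_uu, r_uv, r_vv. Take dot products:
  L(u, v) = r_uu · N̂ = -3,
  M(u, v) = r_uv · N̂ = 0,
  N(u, v) = r_vv · N̂ = 0.
Evaluating at (u, v) = (pi/5, 5):
  L = -3, M = 0, N = 0.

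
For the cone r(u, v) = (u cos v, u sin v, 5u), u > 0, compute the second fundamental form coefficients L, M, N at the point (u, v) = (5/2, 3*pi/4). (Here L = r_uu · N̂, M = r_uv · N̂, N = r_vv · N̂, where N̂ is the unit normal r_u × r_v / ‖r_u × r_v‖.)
L = 0;  M = 0;  N = 25*sqrt(26)/52

Compute the unit normal N̂(u, v) = (-5*sqrt(26)*u*cos(v)/(26*Abs(u)), -5*sqrt(26)*u*sin(v)/(26*Abs(u)), sqrt(26)*u/(26*Abs(u))), and the second partials r_uu, r_uv, r_vv. Take dot products:
  L(u, v) = r_uu · N̂ = 0,
  M(u, v) = r_uv · N̂ = 0,
  N(u, v) = r_vv · N̂ = 5*sqrt(26)*u^2/(26*Abs(u)).
Evaluating at (u, v) = (5/2, 3*pi/4):
  L = 0, M = 0, N = 25*sqrt(26)/52.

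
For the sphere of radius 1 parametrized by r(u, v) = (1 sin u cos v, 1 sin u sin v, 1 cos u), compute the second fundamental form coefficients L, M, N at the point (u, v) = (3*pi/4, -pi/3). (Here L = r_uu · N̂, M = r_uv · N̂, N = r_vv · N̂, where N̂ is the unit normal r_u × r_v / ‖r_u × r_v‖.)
L = -1;  M = 0;  N = -1/2

Compute the unit normal N̂(u, v) = (sin(u)^2*cos(v)/Abs(sin(u)), sin(u)^2*sin(v)/Abs(sin(u)), sin(2*u)/(2*Abs(sin(u)))), and the second partials r_uu, r_uv, r_vv. Take dot products:
  L(u, v) = r_uu · N̂ = -sin(u)/Abs(sin(u)),
  M(u, v) = r_uv · N̂ = 0,
  N(u, v) = r_vv · N̂ = -sin(u)^3/Abs(sin(u)).
Evaluating at (u, v) = (3*pi/4, -pi/3):
  L = -1, M = 0, N = -1/2.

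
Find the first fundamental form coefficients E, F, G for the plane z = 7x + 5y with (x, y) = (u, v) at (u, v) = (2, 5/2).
E = 50;  F = 35;  G = 26

Partials: r_u = (1, 0, 7), r_v = (0, 1, 5). As functions of (u, v):
  E = r_u · r_u = 50,
  F = r_u · r_v = 35,
  G = r_v · r_v = 26.
Evaluating at (u, v) = (2, 5/2): E = 50, F = 35, G = 26.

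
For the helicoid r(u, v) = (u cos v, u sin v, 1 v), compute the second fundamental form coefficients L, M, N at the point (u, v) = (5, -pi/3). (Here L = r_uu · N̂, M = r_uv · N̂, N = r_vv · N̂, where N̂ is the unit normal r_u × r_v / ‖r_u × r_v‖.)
L = 0;  M = -sqrt(26)/26;  N = 0

Compute the unit normal N̂(u, v) = (sin(v)/sqrt(u^2 + 1), -cos(v)/sqrt(u^2 + 1), u/sqrt(u^2 + 1)), and the second partials r_uu, r_uv, r_vv. Take dot products:
  L(u, v) = r_uu · N̂ = 0,
  M(u, v) = r_uv · N̂ = -1/sqrt(u^2 + 1),
  N(u, v) = r_vv · N̂ = 0.
Evaluating at (u, v) = (5, -pi/3):
  L = 0, M = -sqrt(26)/26, N = 0.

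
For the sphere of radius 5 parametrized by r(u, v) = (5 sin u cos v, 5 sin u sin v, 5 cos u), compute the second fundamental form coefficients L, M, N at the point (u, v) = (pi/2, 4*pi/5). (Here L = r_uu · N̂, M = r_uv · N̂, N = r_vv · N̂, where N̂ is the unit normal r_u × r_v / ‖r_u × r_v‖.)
L = -5;  M = 0;  N = -5

Compute the unit normal N̂(u, v) = (sin(u)^2*cos(v)/Abs(sin(u)), sin(u)^2*sin(v)/Abs(sin(u)), sin(2*u)/(2*Abs(sin(u)))), and the second partials r_uu, r_uv, r_vv. Take dot products:
  L(u, v) = r_uu · N̂ = -5*sin(u)/Abs(sin(u)),
  M(u, v) = r_uv · N̂ = 0,
  N(u, v) = r_vv · N̂ = -5*sin(u)^3/Abs(sin(u)).
Evaluating at (u, v) = (pi/2, 4*pi/5):
  L = -5, M = 0, N = -5.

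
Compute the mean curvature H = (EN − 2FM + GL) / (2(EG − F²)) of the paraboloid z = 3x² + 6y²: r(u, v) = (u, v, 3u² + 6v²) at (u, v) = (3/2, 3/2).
H = 1467*sqrt(406)/164836

With E = 36*u^2 + 1, F = 72*u*v, G = 144*v^2 + 1, L = 6/sqrt(36*u^2 + 144*v^2 + 1), M = 0, N = 12/sqrt(36*u^2 + 144*v^2 + 1), assemble
  H = (EN − 2FM + GL) / (2(EG − F²)) = 9*(24*u^2 + 48*v^2 + 1)/(36*u^2 + 144*v^2 + 1)^(3/2).
At (u, v) = (3/2, 3/2): H = 1467*sqrt(406)/164836.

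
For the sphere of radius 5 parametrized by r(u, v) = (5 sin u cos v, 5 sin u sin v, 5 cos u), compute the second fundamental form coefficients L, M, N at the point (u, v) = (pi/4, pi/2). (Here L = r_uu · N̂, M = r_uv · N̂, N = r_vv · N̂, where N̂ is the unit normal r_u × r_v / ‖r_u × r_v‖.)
L = -5;  M = 0;  N = -5/2

Compute the unit normal N̂(u, v) = (sin(u)^2*cos(v)/Abs(sin(u)), sin(u)^2*sin(v)/Abs(sin(u)), sin(2*u)/(2*Abs(sin(u)))), and the second partials r_uu, r_uv, r_vv. Take dot products:
  L(u, v) = r_uu · N̂ = -5*sin(u)/Abs(sin(u)),
  M(u, v) = r_uv · N̂ = 0,
  N(u, v) = r_vv · N̂ = -5*sin(u)^3/Abs(sin(u)).
Evaluating at (u, v) = (pi/4, pi/2):
  L = -5, M = 0, N = -5/2.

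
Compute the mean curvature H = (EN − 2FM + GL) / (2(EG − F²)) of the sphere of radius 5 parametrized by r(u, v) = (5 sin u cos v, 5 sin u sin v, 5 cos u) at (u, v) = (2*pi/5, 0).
H = -1/5

With E = 25, F = 0, G = 25*sin(u)^2, L = -5*sin(u)/Abs(sin(u)), M = 0, N = -5*sin(u)^3/Abs(sin(u)), assemble
  H = (EN − 2FM + GL) / (2(EG − F²)) = -sin(u)/(5*Abs(sin(u))).
At (u, v) = (2*pi/5, 0): H = -1/5.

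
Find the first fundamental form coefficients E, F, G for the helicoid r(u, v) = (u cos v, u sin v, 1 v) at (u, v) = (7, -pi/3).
E = 1;  F = 0;  G = 50

Partials: r_u = (cos(v), sin(v), 0), r_v = (-u*sin(v), u*cos(v), 1). As functions of (u, v):
  E = r_u · r_u = 1,
  F = r_u · r_v = 0,
  G = r_v · r_v = u^2 + 1.
Evaluating at (u, v) = (7, -pi/3): E = 1, F = 0, G = 50.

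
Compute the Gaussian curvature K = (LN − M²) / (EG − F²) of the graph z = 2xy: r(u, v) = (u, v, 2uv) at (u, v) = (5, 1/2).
K = -1/2601

Coefficients of the first fundamental form: E = 4*v^2 + 1, F = 4*u*v, G = 4*u^2 + 1.
Coefficients of the second fundamental form: L = 0, M = 2/sqrt(4*u^2 + 4*v^2 + 1), N = 0.
Assemble K = (LN − M²)/(EG − F²) = -4/(16*u^4 + 32*u^2*v^2 + 8*u^2 + 16*v^4 + 8*v^2 + 1). At (u, v) = (5, 1/2): K = -1/2601.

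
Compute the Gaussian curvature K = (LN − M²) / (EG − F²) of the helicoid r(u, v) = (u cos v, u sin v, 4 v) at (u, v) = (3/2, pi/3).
K = -256/5329

Coefficients of the first fundamental form: E = 1, F = 0, G = u^2 + 16.
Coefficients of the second fundamental form: L = 0, M = -4/sqrt(u^2 + 16), N = 0.
Assemble K = (LN − M²)/(EG − F²) = -16/(u^2 + 16)^2. At (u, v) = (3/2, pi/3): K = -256/5329.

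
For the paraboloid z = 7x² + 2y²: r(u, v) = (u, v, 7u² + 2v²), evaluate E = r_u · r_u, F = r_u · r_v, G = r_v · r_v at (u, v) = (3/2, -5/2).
E = 442;  F = -210;  G = 101

Partials: r_u = (1, 0, 14*u), r_v = (0, 1, 4*v). As functions of (u, v):
  E = r_u · r_u = 196*u^2 + 1,
  F = r_u · r_v = 56*u*v,
  G = r_v · r_v = 16*v^2 + 1.
Evaluating at (u, v) = (3/2, -5/2): E = 442, F = -210, G = 101.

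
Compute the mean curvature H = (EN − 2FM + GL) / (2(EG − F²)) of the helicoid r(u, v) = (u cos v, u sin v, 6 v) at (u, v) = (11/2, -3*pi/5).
H = 0

With E = 1, F = 0, G = u^2 + 36, L = 0, M = -6/sqrt(u^2 + 36), N = 0, assemble
  H = (EN − 2FM + GL) / (2(EG − F²)) = 0.
At (u, v) = (11/2, -3*pi/5): H = 0.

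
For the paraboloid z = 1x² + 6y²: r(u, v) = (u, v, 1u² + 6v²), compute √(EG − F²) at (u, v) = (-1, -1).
√(EG − F²)|_{(-1, -1)} = sqrt(149)

E = 4*u^2 + 1, F = 24*u*v, G = 144*v^2 + 1; EG − F² = 4*u^2 + 144*v^2 + 1; √(EG − F²) = sqrt(4*u^2 + 144*v^2 + 1). At the given point: sqrt(149).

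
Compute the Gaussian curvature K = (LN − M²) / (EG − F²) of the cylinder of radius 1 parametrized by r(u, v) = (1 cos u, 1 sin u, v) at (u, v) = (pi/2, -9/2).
K = 0

Coefficients of the first fundamental form: E = 1, F = 0, G = 1.
Coefficients of the second fundamental form: L = -1, M = 0, N = 0.
Assemble K = (LN − M²)/(EG − F²) = 0. At (u, v) = (pi/2, -9/2): K = 0.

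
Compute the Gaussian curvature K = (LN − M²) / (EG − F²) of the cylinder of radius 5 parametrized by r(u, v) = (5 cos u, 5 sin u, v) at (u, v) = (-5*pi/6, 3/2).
K = 0

Coefficients of the first fundamental form: E = 25, F = 0, G = 1.
Coefficients of the second fundamental form: L = -5, M = 0, N = 0.
Assemble K = (LN − M²)/(EG − F²) = 0. At (u, v) = (-5*pi/6, 3/2): K = 0.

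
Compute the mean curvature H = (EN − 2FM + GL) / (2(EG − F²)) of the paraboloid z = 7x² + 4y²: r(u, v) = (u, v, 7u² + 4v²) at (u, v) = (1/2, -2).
H = 1999*sqrt(34)/31212

With E = 196*u^2 + 1, F = 112*u*v, G = 64*v^2 + 1, L = 14/sqrt(196*u^2 + 64*v^2 + 1), M = 0, N = 8/sqrt(196*u^2 + 64*v^2 + 1), assemble
  H = (EN − 2FM + GL) / (2(EG − F²)) = (784*u^2 + 448*v^2 + 11)/(196*u^2 + 64*v^2 + 1)^(3/2).
At (u, v) = (1/2, -2): H = 1999*sqrt(34)/31212.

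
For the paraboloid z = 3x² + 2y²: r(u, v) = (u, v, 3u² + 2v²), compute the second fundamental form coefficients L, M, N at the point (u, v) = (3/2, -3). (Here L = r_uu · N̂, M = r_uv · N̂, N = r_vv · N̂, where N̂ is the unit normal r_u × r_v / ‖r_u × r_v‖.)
L = 3*sqrt(226)/113;  M = 0;  N = 2*sqrt(226)/113

Compute the unit normal N̂(u, v) = (-6*u/sqrt(36*u^2 + 16*v^2 + 1), -4*v/sqrt(36*u^2 + 16*v^2 + 1), 1/sqrt(36*u^2 + 16*v^2 + 1)), and the second partials r_uu, r_uv, r_vv. Take dot products:
  L(u, v) = r_uu · N̂ = 6/sqrt(36*u^2 + 16*v^2 + 1),
  M(u, v) = r_uv · N̂ = 0,
  N(u, v) = r_vv · N̂ = 4/sqrt(36*u^2 + 16*v^2 + 1).
Evaluating at (u, v) = (3/2, -3):
  L = 3*sqrt(226)/113, M = 0, N = 2*sqrt(226)/113.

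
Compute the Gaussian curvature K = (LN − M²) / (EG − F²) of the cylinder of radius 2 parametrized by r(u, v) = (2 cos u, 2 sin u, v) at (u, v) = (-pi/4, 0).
K = 0

Coefficients of the first fundamental form: E = 4, F = 0, G = 1.
Coefficients of the second fundamental form: L = -2, M = 0, N = 0.
Assemble K = (LN − M²)/(EG − F²) = 0. At (u, v) = (-pi/4, 0): K = 0.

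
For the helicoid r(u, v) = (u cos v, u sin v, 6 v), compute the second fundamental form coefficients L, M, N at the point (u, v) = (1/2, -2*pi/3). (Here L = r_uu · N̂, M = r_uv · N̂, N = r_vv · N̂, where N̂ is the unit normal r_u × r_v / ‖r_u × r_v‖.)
L = 0;  M = -12*sqrt(145)/145;  N = 0

Compute the unit normal N̂(u, v) = (6*sin(v)/sqrt(u^2 + 36), -6*cos(v)/sqrt(u^2 + 36), u/sqrt(u^2 + 36)), and the second partials r_uu, r_uv, r_vv. Take dot products:
  L(u, v) = r_uu · N̂ = 0,
  M(u, v) = r_uv · N̂ = -6/sqrt(u^2 + 36),
  N(u, v) = r_vv · N̂ = 0.
Evaluating at (u, v) = (1/2, -2*pi/3):
  L = 0, M = -12*sqrt(145)/145, N = 0.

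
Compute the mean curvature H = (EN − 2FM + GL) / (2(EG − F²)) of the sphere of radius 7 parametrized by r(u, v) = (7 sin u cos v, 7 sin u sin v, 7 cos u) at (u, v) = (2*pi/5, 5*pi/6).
H = -1/7

With E = 49, F = 0, G = 49*sin(u)^2, L = -7*sin(u)/Abs(sin(u)), M = 0, N = -7*sin(u)^3/Abs(sin(u)), assemble
  H = (EN − 2FM + GL) / (2(EG − F²)) = -sin(u)/(7*Abs(sin(u))).
At (u, v) = (2*pi/5, 5*pi/6): H = -1/7.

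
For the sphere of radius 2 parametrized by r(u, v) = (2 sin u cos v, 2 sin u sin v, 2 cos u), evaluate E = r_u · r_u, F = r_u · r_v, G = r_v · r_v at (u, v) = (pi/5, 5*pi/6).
E = 4;  F = 0;  G = 5/2 - sqrt(5)/2

Partials: r_u = (2*cos(u)*cos(v), 2*sin(v)*cos(u), -2*sin(u)), r_v = (-2*sin(u)*sin(v), 2*sin(u)*cos(v), 0). As functions of (u, v):
  E = r_u · r_u = 4,
  F = r_u · r_v = 0,
  G = r_v · r_v = 4*sin(u)^2.
Evaluating at (u, v) = (pi/5, 5*pi/6): E = 4, F = 0, G = 5/2 - sqrt(5)/2.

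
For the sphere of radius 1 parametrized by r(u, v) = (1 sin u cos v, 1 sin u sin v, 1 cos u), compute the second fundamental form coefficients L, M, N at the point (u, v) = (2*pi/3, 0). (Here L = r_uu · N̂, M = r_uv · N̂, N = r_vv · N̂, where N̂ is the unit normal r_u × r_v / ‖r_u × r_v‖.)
L = -1;  M = 0;  N = -3/4

Compute the unit normal N̂(u, v) = (sin(u)^2*cos(v)/Abs(sin(u)), sin(u)^2*sin(v)/Abs(sin(u)), sin(2*u)/(2*Abs(sin(u)))), and the second partials r_uu, r_uv, r_vv. Take dot products:
  L(u, v) = r_uu · N̂ = -sin(u)/Abs(sin(u)),
  M(u, v) = r_uv · N̂ = 0,
  N(u, v) = r_vv · N̂ = -sin(u)^3/Abs(sin(u)).
Evaluating at (u, v) = (2*pi/3, 0):
  L = -1, M = 0, N = -3/4.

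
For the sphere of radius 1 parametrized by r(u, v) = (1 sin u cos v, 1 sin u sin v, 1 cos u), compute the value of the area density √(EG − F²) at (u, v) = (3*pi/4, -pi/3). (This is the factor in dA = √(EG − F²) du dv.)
√(EG − F²)|_{(3*pi/4, -pi/3)} = sqrt(2)/2

E = 1, F = 0, G = sin(u)^2, so EG − F² = sin(u)^2. Taking the positive square root: √(EG − F²) = Abs(sin(u)). At (u, v) = (3*pi/4, -pi/3): sqrt(2)/2.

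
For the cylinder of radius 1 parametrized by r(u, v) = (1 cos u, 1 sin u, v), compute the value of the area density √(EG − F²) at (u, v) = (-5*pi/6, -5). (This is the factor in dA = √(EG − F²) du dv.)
√(EG − F²)|_{(-5*pi/6, -5)} = 1

E = 1, F = 0, G = 1, so EG − F² = 1. Taking the positive square root: √(EG − F²) = 1. At (u, v) = (-5*pi/6, -5): 1.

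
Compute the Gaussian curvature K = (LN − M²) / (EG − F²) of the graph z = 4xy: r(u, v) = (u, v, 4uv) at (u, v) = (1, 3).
K = -16/25921

Coefficients of the first fundamental form: E = 16*v^2 + 1, F = 16*u*v, G = 16*u^2 + 1.
Coefficients of the second fundamental form: L = 0, M = 4/sqrt(16*u^2 + 16*v^2 + 1), N = 0.
Assemble K = (LN − M²)/(EG − F²) = -16/(256*u^4 + 512*u^2*v^2 + 32*u^2 + 256*v^4 + 32*v^2 + 1). At (u, v) = (1, 3): K = -16/25921.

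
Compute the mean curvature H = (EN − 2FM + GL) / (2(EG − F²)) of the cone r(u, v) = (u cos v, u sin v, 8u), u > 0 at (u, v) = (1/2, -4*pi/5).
H = 8*sqrt(65)/65

With E = 65, F = 0, G = u^2, L = 0, M = 0, N = 8*sqrt(65)*u^2/(65*Abs(u)), assemble
  H = (EN − 2FM + GL) / (2(EG − F²)) = 4*sqrt(65)/(65*Abs(u)).
At (u, v) = (1/2, -4*pi/5): H = 8*sqrt(65)/65.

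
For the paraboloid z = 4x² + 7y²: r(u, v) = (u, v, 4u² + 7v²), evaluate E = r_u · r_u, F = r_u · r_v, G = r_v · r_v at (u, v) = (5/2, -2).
E = 401;  F = -560;  G = 785

Partials: r_u = (1, 0, 8*u), r_v = (0, 1, 14*v). As functions of (u, v):
  E = r_u · r_u = 64*u^2 + 1,
  F = r_u · r_v = 112*u*v,
  G = r_v · r_v = 196*v^2 + 1.
Evaluating at (u, v) = (5/2, -2): E = 401, F = -560, G = 785.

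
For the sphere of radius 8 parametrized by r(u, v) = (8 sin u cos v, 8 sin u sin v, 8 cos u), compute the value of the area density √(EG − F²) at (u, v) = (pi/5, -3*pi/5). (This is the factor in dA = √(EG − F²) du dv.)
√(EG − F²)|_{(pi/5, -3*pi/5)} = 16*sqrt(10 - 2*sqrt(5))

E = 64, F = 0, G = 64*sin(u)^2, so EG − F² = 4096*sin(u)^2. Taking the positive square root: √(EG − F²) = 64*Abs(sin(u)). At (u, v) = (pi/5, -3*pi/5): 16*sqrt(10 - 2*sqrt(5)).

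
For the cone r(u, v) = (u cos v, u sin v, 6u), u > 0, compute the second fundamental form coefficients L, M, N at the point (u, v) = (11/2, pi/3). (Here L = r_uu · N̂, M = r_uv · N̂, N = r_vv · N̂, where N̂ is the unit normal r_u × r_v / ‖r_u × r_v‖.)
L = 0;  M = 0;  N = 33*sqrt(37)/37

Compute the unit normal N̂(u, v) = (-6*sqrt(37)*u*cos(v)/(37*Abs(u)), -6*sqrt(37)*u*sin(v)/(37*Abs(u)), sqrt(37)*u/(37*Abs(u))), and the second partials r_uu, r_uv, r_vv. Take dot products:
  L(u, v) = r_uu · N̂ = 0,
  M(u, v) = r_uv · N̂ = 0,
  N(u, v) = r_vv · N̂ = 6*sqrt(37)*u^2/(37*Abs(u)).
Evaluating at (u, v) = (11/2, pi/3):
  L = 0, M = 0, N = 33*sqrt(37)/37.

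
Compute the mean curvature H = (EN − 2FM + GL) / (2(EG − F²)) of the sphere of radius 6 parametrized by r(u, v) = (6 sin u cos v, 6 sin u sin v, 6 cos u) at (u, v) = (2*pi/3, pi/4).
H = -1/6

With E = 36, F = 0, G = 36*sin(u)^2, L = -6*sin(u)/Abs(sin(u)), M = 0, N = -6*sin(u)^3/Abs(sin(u)), assemble
  H = (EN − 2FM + GL) / (2(EG − F²)) = -sin(u)/(6*Abs(sin(u))).
At (u, v) = (2*pi/3, pi/4): H = -1/6.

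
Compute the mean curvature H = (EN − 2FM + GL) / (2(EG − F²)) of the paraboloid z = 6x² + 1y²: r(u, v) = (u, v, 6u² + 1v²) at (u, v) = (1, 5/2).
H = 301*sqrt(170)/28900

With E = 144*u^2 + 1, F = 24*u*v, G = 4*v^2 + 1, L = 12/sqrt(144*u^2 + 4*v^2 + 1), M = 0, N = 2/sqrt(144*u^2 + 4*v^2 + 1), assemble
  H = (EN − 2FM + GL) / (2(EG − F²)) = (144*u^2 + 24*v^2 + 7)/(144*u^2 + 4*v^2 + 1)^(3/2).
At (u, v) = (1, 5/2): H = 301*sqrt(170)/28900.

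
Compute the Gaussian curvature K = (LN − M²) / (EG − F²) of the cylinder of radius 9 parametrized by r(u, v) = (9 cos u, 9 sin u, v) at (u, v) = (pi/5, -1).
K = 0

Coefficients of the first fundamental form: E = 81, F = 0, G = 1.
Coefficients of the second fundamental form: L = -9, M = 0, N = 0.
Assemble K = (LN − M²)/(EG − F²) = 0. At (u, v) = (pi/5, -1): K = 0.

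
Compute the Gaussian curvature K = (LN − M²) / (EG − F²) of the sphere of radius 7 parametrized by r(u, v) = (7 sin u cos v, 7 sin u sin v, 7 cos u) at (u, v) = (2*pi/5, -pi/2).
K = 1/49

Coefficients of the first fundamental form: E = 49, F = 0, G = 49*sin(u)^2.
Coefficients of the second fundamental form: L = -7*sin(u)/Abs(sin(u)), M = 0, N = -7*sin(u)^3/Abs(sin(u)).
Assemble K = (LN − M²)/(EG − F²) = 1/49. At (u, v) = (2*pi/5, -pi/2): K = 1/49.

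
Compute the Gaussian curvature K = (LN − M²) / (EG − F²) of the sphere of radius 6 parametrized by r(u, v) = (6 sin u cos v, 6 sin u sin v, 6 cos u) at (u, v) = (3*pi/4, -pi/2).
K = 1/36

Coefficients of the first fundamental form: E = 36, F = 0, G = 36*sin(u)^2.
Coefficients of the second fundamental form: L = -6*sin(u)/Abs(sin(u)), M = 0, N = -6*sin(u)^3/Abs(sin(u)).
Assemble K = (LN − M²)/(EG − F²) = 1/36. At (u, v) = (3*pi/4, -pi/2): K = 1/36.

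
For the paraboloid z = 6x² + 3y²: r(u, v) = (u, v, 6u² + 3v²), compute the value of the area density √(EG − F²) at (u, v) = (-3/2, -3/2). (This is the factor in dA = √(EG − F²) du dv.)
√(EG − F²)|_{(-3/2, -3/2)} = sqrt(406)

E = 144*u^2 + 1, F = 72*u*v, G = 36*v^2 + 1, so EG − F² = 144*u^2 + 36*v^2 + 1. Taking the positive square root: √(EG − F²) = sqrt(144*u^2 + 36*v^2 + 1). At (u, v) = (-3/2, -3/2): sqrt(406).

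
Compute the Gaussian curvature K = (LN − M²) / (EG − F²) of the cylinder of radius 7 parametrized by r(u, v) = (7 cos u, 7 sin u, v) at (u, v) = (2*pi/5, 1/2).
K = 0

Coefficients of the first fundamental form: E = 49, F = 0, G = 1.
Coefficients of the second fundamental form: L = -7, M = 0, N = 0.
Assemble K = (LN − M²)/(EG − F²) = 0. At (u, v) = (2*pi/5, 1/2): K = 0.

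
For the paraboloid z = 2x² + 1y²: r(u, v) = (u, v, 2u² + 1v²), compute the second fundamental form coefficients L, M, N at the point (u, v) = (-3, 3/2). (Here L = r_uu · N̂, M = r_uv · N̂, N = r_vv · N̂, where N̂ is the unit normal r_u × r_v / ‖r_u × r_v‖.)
L = 2*sqrt(154)/77;  M = 0;  N = sqrt(154)/77

Compute the unit normal N̂(u, v) = (-4*u/sqrt(16*u^2 + 4*v^2 + 1), -2*v/sqrt(16*u^2 + 4*v^2 + 1), 1/sqrt(16*u^2 + 4*v^2 + 1)), and the second partials r_uu, r_uv, r_vv. Take dot products:
  L(u, v) = r_uu · N̂ = 4/sqrt(16*u^2 + 4*v^2 + 1),
  M(u, v) = r_uv · N̂ = 0,
  N(u, v) = r_vv · N̂ = 2/sqrt(16*u^2 + 4*v^2 + 1).
Evaluating at (u, v) = (-3, 3/2):
  L = 2*sqrt(154)/77, M = 0, N = sqrt(154)/77.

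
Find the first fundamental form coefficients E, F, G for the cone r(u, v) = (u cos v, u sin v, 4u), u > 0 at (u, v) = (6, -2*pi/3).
E = 17;  F = 0;  G = 36

Partials: r_u = (cos(v), sin(v), 4), r_v = (-u*sin(v), u*cos(v), 0). As functions of (u, v):
  E = r_u · r_u = 17,
  F = r_u · r_v = 0,
  G = r_v · r_v = u^2.
Evaluating at (u, v) = (6, -2*pi/3): E = 17, F = 0, G = 36.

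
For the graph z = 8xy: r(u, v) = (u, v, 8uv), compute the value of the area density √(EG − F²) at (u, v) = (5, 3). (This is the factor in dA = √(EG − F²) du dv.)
√(EG − F²)|_{(5, 3)} = sqrt(2177)

E = 64*v^2 + 1, F = 64*u*v, G = 64*u^2 + 1, so EG − F² = 64*u^2 + 64*v^2 + 1. Taking the positive square root: √(EG − F²) = sqrt(64*u^2 + 64*v^2 + 1). At (u, v) = (5, 3): sqrt(2177).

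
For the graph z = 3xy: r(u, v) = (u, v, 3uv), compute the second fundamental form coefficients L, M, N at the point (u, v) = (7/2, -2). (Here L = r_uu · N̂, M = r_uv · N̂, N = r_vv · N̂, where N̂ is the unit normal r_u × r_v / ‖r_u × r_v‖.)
L = 0;  M = 6*sqrt(589)/589;  N = 0

Compute the unit normal N̂(u, v) = (-3*v/sqrt(9*u^2 + 9*v^2 + 1), -3*u/sqrt(9*u^2 + 9*v^2 + 1), 1/sqrt(9*u^2 + 9*v^2 + 1)), and the second partials r_uu, r_uv, r_vv. Take dot products:
  L(u, v) = r_uu · N̂ = 0,
  M(u, v) = r_uv · N̂ = 3/sqrt(9*u^2 + 9*v^2 + 1),
  N(u, v) = r_vv · N̂ = 0.
Evaluating at (u, v) = (7/2, -2):
  L = 0, M = 6*sqrt(589)/589, N = 0.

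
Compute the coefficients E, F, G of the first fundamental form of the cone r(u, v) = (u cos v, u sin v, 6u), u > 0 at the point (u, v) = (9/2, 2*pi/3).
E = 37;  F = 0;  G = 81/4

Partials: r_u = (cos(v), sin(v), 6), r_v = (-u*sin(v), u*cos(v), 0). As functions of (u, v):
  E = r_u · r_u = 37,
  F = r_u · r_v = 0,
  G = r_v · r_v = u^2.
Evaluating at (u, v) = (9/2, 2*pi/3): E = 37, F = 0, G = 81/4.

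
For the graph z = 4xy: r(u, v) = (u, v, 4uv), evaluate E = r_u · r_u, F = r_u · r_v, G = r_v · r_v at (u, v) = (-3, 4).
E = 257;  F = -192;  G = 145

Partials: r_u = (1, 0, 4*v), r_v = (0, 1, 4*u). As functions of (u, v):
  E = r_u · r_u = 16*v^2 + 1,
  F = r_u · r_v = 16*u*v,
  G = r_v · r_v = 16*u^2 + 1.
Evaluating at (u, v) = (-3, 4): E = 257, F = -192, G = 145.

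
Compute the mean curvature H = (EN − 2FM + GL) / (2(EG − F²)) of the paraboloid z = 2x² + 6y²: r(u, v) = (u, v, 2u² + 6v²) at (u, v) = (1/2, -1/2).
H = 104*sqrt(41)/1681

With E = 16*u^2 + 1, F = 48*u*v, G = 144*v^2 + 1, L = 4/sqrt(16*u^2 + 144*v^2 + 1), M = 0, N = 12/sqrt(16*u^2 + 144*v^2 + 1), assemble
  H = (EN − 2FM + GL) / (2(EG − F²)) = 8*(12*u^2 + 36*v^2 + 1)/(16*u^2 + 144*v^2 + 1)^(3/2).
At (u, v) = (1/2, -1/2): H = 104*sqrt(41)/1681.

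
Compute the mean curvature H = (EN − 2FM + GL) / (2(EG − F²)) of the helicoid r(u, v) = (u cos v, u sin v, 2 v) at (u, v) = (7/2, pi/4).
H = 0

With E = 1, F = 0, G = u^2 + 4, L = 0, M = -2/sqrt(u^2 + 4), N = 0, assemble
  H = (EN − 2FM + GL) / (2(EG − F²)) = 0.
At (u, v) = (7/2, pi/4): H = 0.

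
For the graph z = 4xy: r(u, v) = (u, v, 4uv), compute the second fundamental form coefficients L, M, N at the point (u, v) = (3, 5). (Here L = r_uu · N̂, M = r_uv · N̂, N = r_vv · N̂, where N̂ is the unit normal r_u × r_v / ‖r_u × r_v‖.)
L = 0;  M = 4*sqrt(545)/545;  N = 0

Compute the unit normal N̂(u, v) = (-4*v/sqrt(16*u^2 + 16*v^2 + 1), -4*u/sqrt(16*u^2 + 16*v^2 + 1), 1/sqrt(16*u^2 + 16*v^2 + 1)), and the second partials r_uu, r_uv, r_vv. Take dot products:
  L(u, v) = r_uu · N̂ = 0,
  M(u, v) = r_uv · N̂ = 4/sqrt(16*u^2 + 16*v^2 + 1),
  N(u, v) = r_vv · N̂ = 0.
Evaluating at (u, v) = (3, 5):
  L = 0, M = 4*sqrt(545)/545, N = 0.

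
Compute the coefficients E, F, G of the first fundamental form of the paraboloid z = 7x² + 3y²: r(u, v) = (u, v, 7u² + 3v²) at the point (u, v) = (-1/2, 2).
E = 50;  F = -84;  G = 145

Partials: r_u = (1, 0, 14*u), r_v = (0, 1, 6*v). As functions of (u, v):
  E = r_u · r_u = 196*u^2 + 1,
  F = r_u · r_v = 84*u*v,
  G = r_v · r_v = 36*v^2 + 1.
Evaluating at (u, v) = (-1/2, 2): E = 50, F = -84, G = 145.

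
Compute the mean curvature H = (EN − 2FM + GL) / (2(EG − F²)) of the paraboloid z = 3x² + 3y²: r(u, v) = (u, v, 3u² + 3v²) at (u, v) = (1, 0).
H = 114*sqrt(37)/1369

With E = 36*u^2 + 1, F = 36*u*v, G = 36*v^2 + 1, L = 6/sqrt(36*u^2 + 36*v^2 + 1), M = 0, N = 6/sqrt(36*u^2 + 36*v^2 + 1), assemble
  H = (EN − 2FM + GL) / (2(EG − F²)) = 6*(18*u^2 + 18*v^2 + 1)/(36*u^2 + 36*v^2 + 1)^(3/2).
At (u, v) = (1, 0): H = 114*sqrt(37)/1369.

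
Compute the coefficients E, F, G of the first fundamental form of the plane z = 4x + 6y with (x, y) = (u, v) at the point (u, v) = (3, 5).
E = 17;  F = 24;  G = 37

Partials: r_u = (1, 0, 4), r_v = (0, 1, 6). As functions of (u, v):
  E = r_u · r_u = 17,
  F = r_u · r_v = 24,
  G = r_v · r_v = 37.
Evaluating at (u, v) = (3, 5): E = 17, F = 24, G = 37.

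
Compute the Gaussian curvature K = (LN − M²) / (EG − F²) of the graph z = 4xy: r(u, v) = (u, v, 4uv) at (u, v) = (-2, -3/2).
K = -16/10201

Coefficients of the first fundamental form: E = 16*v^2 + 1, F = 16*u*v, G = 16*u^2 + 1.
Coefficients of the second fundamental form: L = 0, M = 4/sqrt(16*u^2 + 16*v^2 + 1), N = 0.
Assemble K = (LN − M²)/(EG − F²) = -16/(256*u^4 + 512*u^2*v^2 + 32*u^2 + 256*v^4 + 32*v^2 + 1). At (u, v) = (-2, -3/2): K = -16/10201.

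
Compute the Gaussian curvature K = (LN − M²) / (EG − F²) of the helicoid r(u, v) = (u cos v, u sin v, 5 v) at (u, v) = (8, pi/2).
K = -25/7921

Coefficients of the first fundamental form: E = 1, F = 0, G = u^2 + 25.
Coefficients of the second fundamental form: L = 0, M = -5/sqrt(u^2 + 25), N = 0.
Assemble K = (LN − M²)/(EG − F²) = -25/(u^2 + 25)^2. At (u, v) = (8, pi/2): K = -25/7921.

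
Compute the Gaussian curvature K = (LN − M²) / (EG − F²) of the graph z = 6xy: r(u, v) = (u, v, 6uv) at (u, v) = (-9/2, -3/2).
K = -36/657721

Coefficients of the first fundamental form: E = 36*v^2 + 1, F = 36*u*v, G = 36*u^2 + 1.
Coefficients of the second fundamental form: L = 0, M = 6/sqrt(36*u^2 + 36*v^2 + 1), N = 0.
Assemble K = (LN − M²)/(EG − F²) = -36/(1296*u^4 + 2592*u^2*v^2 + 72*u^2 + 1296*v^4 + 72*v^2 + 1). At (u, v) = (-9/2, -3/2): K = -36/657721.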